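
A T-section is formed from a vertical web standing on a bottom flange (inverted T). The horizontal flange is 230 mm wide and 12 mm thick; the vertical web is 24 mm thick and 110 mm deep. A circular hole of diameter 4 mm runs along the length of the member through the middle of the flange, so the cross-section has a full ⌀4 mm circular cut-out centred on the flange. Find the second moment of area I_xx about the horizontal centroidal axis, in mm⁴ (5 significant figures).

Split into non-overlapping primitives; take the origin at the lower-left of the bounding box.
Flange: 230 × 12, A = 2 760 mm², y = 6 mm, Ī = 33 120 mm⁴.
Web: 24 × 110, A = 2 640 mm², y = 67 mm, Ī = 2 662 000 mm⁴.
Hole (subtracted): ⌀4, A = 12.56637 mm², y = 6 mm, Ī = 12.56637 mm⁴.
Centroid: ȳ = ΣA·y / ΣA = 35.89178 mm.
Transfer each piece to the horizontal centroidal axis using Ī + A·d² with d = y − 35.89178:
  flange: d = -29.89178 mm → contributes +2 499 232 mm⁴
  web: d = 31.10822 mm → contributes +5 216 784 mm⁴
  hole: d = -29.89178 mm → contributes −11240.85 mm⁴
Total I = 7 704 775 mm⁴.

I_xx ≈ 7.7048 × 10⁶ mm⁴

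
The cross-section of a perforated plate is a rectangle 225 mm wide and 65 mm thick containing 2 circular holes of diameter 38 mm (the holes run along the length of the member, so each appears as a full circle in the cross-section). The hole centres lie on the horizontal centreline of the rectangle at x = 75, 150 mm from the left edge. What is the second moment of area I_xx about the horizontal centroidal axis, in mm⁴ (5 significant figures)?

I_xx ≈ 4.9445 × 10⁶ mm⁴

Break the section into simple shapes (no overlaps), measuring from the bottom-left corner of the bounding box.
Plate: 225 × 65, A = 14 625 mm², y = 32.5 mm, Ī = 5 149 219 mm⁴.
Hole 1 (subtracted): ⌀38, A = 1134.115 mm², y = 32.5 mm, Ī = 102353.9 mm⁴.
Hole 2 (subtracted): ⌀38, A = 1134.115 mm², y = 32.5 mm, Ī = 102353.9 mm⁴.
By symmetry the centroid is at mid-height, ȳ = 32.5 mm.
All pieces are centred on the horizontal centroidal axis, so I = ΣĪ (holes subtracted) = 4 944 511 mm⁴.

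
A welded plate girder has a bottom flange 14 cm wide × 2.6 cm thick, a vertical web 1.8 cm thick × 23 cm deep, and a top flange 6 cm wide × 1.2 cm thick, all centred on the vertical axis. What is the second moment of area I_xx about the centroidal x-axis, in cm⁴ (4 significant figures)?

I_xx ≈ 7176 cm⁴

Split into non-overlapping primitives; take the origin at the lower-left of the bounding box.
Bottom plate: 14 × 2.6, A = 36.4 cm², y = 1.3 cm, Ī = 20.5053 cm⁴.
Web plate: 1.8 × 23, A = 41.4 cm², y = 14.1 cm, Ī = 1825.05 cm⁴.
Top plate: 6 × 1.2, A = 7.2 cm², y = 26.2 cm, Ī = 0.864 cm⁴.
Centroid: ȳ = ΣA·y / ΣA = 9.64353 cm.
Transfer each piece to the centroidal x-axis using Ī + A·d² with d = y − 9.64353:
  bottom plate: d = -8.34353 cm → contributes +2554.47 cm⁴
  web plate: d = 4.45647 cm → contributes +2647.26 cm⁴
  top plate: d = 16.5565 cm → contributes +1974.5 cm⁴
Total I = 7176.24 cm⁴.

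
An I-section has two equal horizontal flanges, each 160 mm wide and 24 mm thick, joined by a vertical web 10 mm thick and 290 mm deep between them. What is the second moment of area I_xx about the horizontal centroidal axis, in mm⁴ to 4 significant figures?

Treat the section as a set of non-overlapping primitives; coordinates are from the bounding-box lower-left.
Bottom flange: 160 × 24, A = 3 840 mm², y = 12 mm, Ī = 184 320 mm⁴.
Web: 10 × 290, A = 2 900 mm², y = 169 mm, Ī = 20 324 167 mm⁴.
Top flange: 160 × 24, A = 3 840 mm², y = 326 mm, Ī = 184 320 mm⁴.
By symmetry the centroid is at mid-height, ȳ = 169 mm.
Transfer each piece to the horizontal centroidal axis using Ī + A·d² with d = y − 169:
  bottom flange: d = -157 mm → contributes +94 836 480 mm⁴
  web: d = 0 mm → contributes +20 324 167 mm⁴
  top flange: d = 157 mm → contributes +94 836 480 mm⁴
Total I = 209 997 127 mm⁴.

I_xx ≈ 2.100 × 10⁸ mm⁴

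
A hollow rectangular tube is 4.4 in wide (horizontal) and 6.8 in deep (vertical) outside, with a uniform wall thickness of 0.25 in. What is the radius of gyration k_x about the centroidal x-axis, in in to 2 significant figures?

Break the section into simple shapes (no overlaps), measuring from the bottom-left corner of the bounding box.
Outer rectangle: 4.4 × 6.8, A = 29.92 in², y = 3.4 in, Ī = 115.3 in⁴.
Inner void (subtracted): 3.9 × 6.3, A = 24.57 in², y = 3.4 in, Ī = 81.27 in⁴.
By symmetry the centroid is at mid-height, ȳ = 3.4 in.
All pieces are centred on the centroidal x-axis, so I = ΣĪ (holes subtracted) = 34.03 in⁴.
Radius of gyration: k = √(I/A) = √(34.03 / 5.35) = 2.522 in.

k_x ≈ 2.5 in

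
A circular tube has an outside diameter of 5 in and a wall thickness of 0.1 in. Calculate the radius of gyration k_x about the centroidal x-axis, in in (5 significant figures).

k_x ≈ 1.7328 in

Split into non-overlapping primitives; take the origin at the lower-left of the bounding box.
Outer circle: ⌀5, A = 19.63495 in², y = 2.5 in, Ī = 30.67962 in⁴.
Bore (subtracted): ⌀4.8, A = 18.09557 in², y = 2.5 in, Ī = 26.05763 in⁴.
By symmetry the centroid is at mid-height, ȳ = 2.5 in.
All pieces are centred on the centroidal x-axis, so I = ΣĪ (holes subtracted) = 4.62199 in⁴.
Radius of gyration: k = √(I/A) = √(4.62199 / 1.53938) = 1.732772 in.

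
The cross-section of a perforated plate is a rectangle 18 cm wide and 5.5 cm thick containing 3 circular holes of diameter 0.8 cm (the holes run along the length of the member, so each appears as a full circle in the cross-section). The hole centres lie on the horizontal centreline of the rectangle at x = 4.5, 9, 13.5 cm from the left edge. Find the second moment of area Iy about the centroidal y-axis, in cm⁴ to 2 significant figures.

Iy ≈ 2700 cm⁴

Treat the section as a set of non-overlapping primitives; coordinates are from the bounding-box lower-left.
Plate: 18 × 5.5, A = 99 cm², x = 9 cm, Ī = 2 673 cm⁴.
Hole 1 (subtracted): ⌀0.8, A = 0.5027 cm², x = 4.5 cm, Ī = 0.02011 cm⁴.
Hole 2 (subtracted): ⌀0.8, A = 0.5027 cm², x = 9 cm, Ī = 0.02011 cm⁴.
Hole 3 (subtracted): ⌀0.8, A = 0.5027 cm², x = 13.5 cm, Ī = 0.02011 cm⁴.
By symmetry the centroid is at mid-width, x̄ = 9 cm.
Transfer each piece to the centroidal y-axis using Ī + A·d² with d = x − 9:
  plate: d = 0 cm → contributes +2 673 cm⁴
  hole 1: d = -4.5 cm → contributes −10.2 cm⁴
  hole 2: d = 0 cm → contributes −0.02011 cm⁴
  hole 3: d = 4.5 cm → contributes −10.2 cm⁴
Total I = 2 653 cm⁴.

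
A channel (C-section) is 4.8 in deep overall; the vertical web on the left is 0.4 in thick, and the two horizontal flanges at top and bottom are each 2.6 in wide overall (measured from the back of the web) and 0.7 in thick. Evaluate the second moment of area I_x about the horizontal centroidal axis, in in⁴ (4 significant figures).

Break the section into simple shapes (no overlaps), measuring from the bottom-left corner of the bounding box.
Web: 0.4 × 4.8, A = 1.92 in², y = 2.4 in, Ī = 3.6864 in⁴.
Top flange (beyond web): 2.2 × 0.7, A = 1.54 in², y = 4.45 in, Ī = 0.0628833 in⁴.
Bottom flange (beyond web): 2.2 × 0.7, A = 1.54 in², y = 0.35 in, Ī = 0.0628833 in⁴.
By symmetry the centroid is at mid-height, ȳ = 2.4 in.
Transfer each piece to the horizontal centroidal axis using Ī + A·d² with d = y − 2.4:
  web: d = 0 in → contributes +3.6864 in⁴
  top flange (beyond web): d = 2.05 in → contributes +6.53473 in⁴
  bottom flange (beyond web): d = -2.05 in → contributes +6.53473 in⁴
Total I = 16.7559 in⁴.

I_x ≈ 16.76 in⁴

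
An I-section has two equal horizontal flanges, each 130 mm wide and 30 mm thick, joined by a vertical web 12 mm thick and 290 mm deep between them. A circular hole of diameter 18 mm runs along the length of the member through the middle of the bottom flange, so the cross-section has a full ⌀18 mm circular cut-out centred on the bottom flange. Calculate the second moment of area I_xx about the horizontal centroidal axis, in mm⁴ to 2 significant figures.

Break the section into simple shapes (no overlaps), measuring from the bottom-left corner of the bounding box.
Bottom flange: 130 × 30, A = 3 900 mm², y = 15 mm, Ī = 292 500 mm⁴.
Web: 12 × 290, A = 3 480 mm², y = 175 mm, Ī = 24 389 000 mm⁴.
Top flange: 130 × 30, A = 3 900 mm², y = 335 mm, Ī = 292 500 mm⁴.
Hole (subtracted): ⌀18, A = 254.5 mm², y = 15 mm, Ī = 5 153 mm⁴.
Centroid: ȳ = ΣA·y / ΣA = 178.7 mm.
Transfer each piece to the horizontal centroidal axis using Ī + A·d² with d = y − 178.7:
  bottom flange: d = -163.7 mm → contributes +104 794 293 mm⁴
  web: d = -3.693 mm → contributes +24 436 456 mm⁴
  top flange: d = 156.3 mm → contributes +95 577 073 mm⁴
  hole: d = -163.7 mm → contributes −6 823 734 mm⁴
Total I = 217 984 088 mm⁴.

I_xx ≈ 2.2 × 10⁸ mm⁴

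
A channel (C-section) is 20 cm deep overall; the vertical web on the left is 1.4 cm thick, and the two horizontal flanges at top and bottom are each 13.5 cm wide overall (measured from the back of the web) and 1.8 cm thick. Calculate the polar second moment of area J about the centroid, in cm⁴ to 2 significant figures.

J ≈ 5900 cm⁴

Decompose the section into non-overlapping parts with the origin at the bottom-left of its bounding rectangle.
Web: 1.4 × 20, A = 28 cm², y = 10 cm, Ī = 933.3 cm⁴.
Top flange (beyond web): 12.1 × 1.8, A = 21.78 cm², y = 19.1 cm, Ī = 5.881 cm⁴.
Bottom flange (beyond web): 12.1 × 1.8, A = 21.78 cm², y = 0.9 cm, Ī = 5.881 cm⁴.
By symmetry the centroid is at mid-height, ȳ = 10 cm.
Transfer each piece to the centroidal x-axis using Ī + A·d² with d = y − 10:
  web: d = 0 cm → contributes +933.3 cm⁴
  top flange (beyond web): d = 9.1 cm → contributes +1 809 cm⁴
  bottom flange (beyond web): d = -9.1 cm → contributes +1 809 cm⁴
Total I = 4 552 cm⁴.
For the y-axis: x̄ = 4.809 cm.
Repeating about the centroidal y-axis gives I_y = 1 313 cm⁴.
Polar second moment: J = I_x + I_y = 5 865 cm⁴.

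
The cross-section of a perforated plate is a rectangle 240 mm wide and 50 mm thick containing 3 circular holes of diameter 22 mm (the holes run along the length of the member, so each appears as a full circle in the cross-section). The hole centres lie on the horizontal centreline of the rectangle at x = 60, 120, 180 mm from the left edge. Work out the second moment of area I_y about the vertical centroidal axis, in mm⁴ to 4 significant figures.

Split into non-overlapping primitives; take the origin at the lower-left of the bounding box.
Plate: 240 × 50, A = 12 000 mm², x = 120 mm, Ī = 57 600 000 mm⁴.
Hole 1 (subtracted): ⌀22, A = 380.133 mm², x = 60 mm, Ī = 11 499 mm⁴.
Hole 2 (subtracted): ⌀22, A = 380.133 mm², x = 120 mm, Ī = 11 499 mm⁴.
Hole 3 (subtracted): ⌀22, A = 380.133 mm², x = 180 mm, Ī = 11 499 mm⁴.
By symmetry the centroid is at mid-width, x̄ = 120 mm.
Transfer each piece to the vertical centroidal axis using Ī + A·d² with d = x − 120:
  plate: d = 0 mm → contributes +57 600 000 mm⁴
  hole 1: d = -60 mm → contributes −1 379 977 mm⁴
  hole 2: d = 0 mm → contributes −11 499 mm⁴
  hole 3: d = 60 mm → contributes −1 379 977 mm⁴
Total I = 54 828 547 mm⁴.

I_y ≈ 5.483 × 10⁷ mm⁴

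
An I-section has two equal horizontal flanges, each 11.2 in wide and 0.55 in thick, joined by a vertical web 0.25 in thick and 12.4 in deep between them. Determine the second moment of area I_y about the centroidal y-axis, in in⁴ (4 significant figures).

I_y ≈ 128.8 in⁴

Decompose the section into non-overlapping parts with the origin at the bottom-left of its bounding rectangle.
Bottom flange: 11.2 × 0.55, A = 6.16 in², x = 5.6 in, Ī = 64.3925 in⁴.
Web: 0.25 × 12.4, A = 3.1 in², x = 5.6 in, Ī = 0.0161458 in⁴.
Top flange: 11.2 × 0.55, A = 6.16 in², x = 5.6 in, Ī = 64.3925 in⁴.
By symmetry the centroid is at mid-width, x̄ = 5.6 in.
All pieces are centred on the centroidal y-axis, so I = ΣĪ = 128.801 in⁴.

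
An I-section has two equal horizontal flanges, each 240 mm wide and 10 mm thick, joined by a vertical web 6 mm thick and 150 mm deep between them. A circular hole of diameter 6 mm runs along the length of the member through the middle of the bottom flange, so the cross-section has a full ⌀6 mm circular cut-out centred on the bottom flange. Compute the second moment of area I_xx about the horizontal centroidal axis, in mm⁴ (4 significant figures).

Treat the section as a set of non-overlapping primitives; coordinates are from the bounding-box lower-left.
Bottom flange: 240 × 10, A = 2 400 mm², y = 5 mm, Ī = 20 000 mm⁴.
Web: 6 × 150, A = 900 mm², y = 85 mm, Ī = 1 687 500 mm⁴.
Top flange: 240 × 10, A = 2 400 mm², y = 165 mm, Ī = 20 000 mm⁴.
Hole (subtracted): ⌀6, A = 28.2743 mm², y = 5 mm, Ī = 63.6173 mm⁴.
Centroid: ȳ = ΣA·y / ΣA = 85.3988 mm.
Transfer each piece to the horizontal centroidal axis using Ī + A·d² with d = y − 85.3988:
  bottom flange: d = -80.3988 mm → contributes +15 533 525 mm⁴
  web: d = -0.398811 mm → contributes +1 687 643 mm⁴
  top flange: d = 79.6012 mm → contributes +15 227 238 mm⁴
  hole: d = -80.3988 mm → contributes −182 828 mm⁴
Total I = 32 265 579 mm⁴.

I_xx ≈ 3.227 × 10⁷ mm⁴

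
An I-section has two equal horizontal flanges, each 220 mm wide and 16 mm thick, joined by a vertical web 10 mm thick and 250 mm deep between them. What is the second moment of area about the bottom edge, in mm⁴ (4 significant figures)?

I_base ≈ 3.274 × 10⁸ mm⁴

Break the section into simple shapes (no overlaps), measuring from the bottom-left corner of the bounding box.
Bottom flange: 220 × 16, A = 3 520 mm², y = 8 mm, Ī = 75093.3 mm⁴.
Web: 10 × 250, A = 2 500 mm², y = 141 mm, Ī = 13 020 833 mm⁴.
Top flange: 220 × 16, A = 3 520 mm², y = 274 mm, Ī = 75093.3 mm⁴.
Transfer each piece to a horizontal axis along the bottom face using Ī + A·d² with d = y − 0:
  bottom flange: d = 8 mm → contributes +300 373 mm⁴
  web: d = 141 mm → contributes +62 723 333 mm⁴
  top flange: d = 274 mm → contributes +264 342 613 mm⁴
Total I = 327 366 320 mm⁴.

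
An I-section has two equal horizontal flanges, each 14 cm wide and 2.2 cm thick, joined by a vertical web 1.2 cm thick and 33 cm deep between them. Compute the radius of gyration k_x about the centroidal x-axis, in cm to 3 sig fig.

Decompose the section into non-overlapping parts with the origin at the bottom-left of its bounding rectangle.
Bottom flange: 14 × 2.2, A = 30.8 cm², y = 1.1 cm, Ī = 12.423 cm⁴.
Web: 1.2 × 33, A = 39.6 cm², y = 18.7 cm, Ī = 3593.7 cm⁴.
Top flange: 14 × 2.2, A = 30.8 cm², y = 36.3 cm, Ī = 12.423 cm⁴.
By symmetry the centroid is at mid-height, ȳ = 18.7 cm.
Transfer each piece to the centroidal x-axis using Ī + A·d² with d = y − 18.7:
  bottom flange: d = -17.6 cm → contributes +9 553 cm⁴
  web: d = 0 cm → contributes +3593.7 cm⁴
  top flange: d = 17.6 cm → contributes +9 553 cm⁴
Total I = 22 700 cm⁴.
Radius of gyration: k = √(I/A) = √(22 700 / 101.2) = 14.977 cm.

k_x ≈ 15.0 cm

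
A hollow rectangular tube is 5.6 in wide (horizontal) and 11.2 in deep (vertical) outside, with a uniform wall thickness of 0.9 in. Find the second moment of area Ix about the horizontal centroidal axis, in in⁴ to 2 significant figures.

Break the section into simple shapes (no overlaps), measuring from the bottom-left corner of the bounding box.
Outer rectangle: 5.6 × 11.2, A = 62.72 in², y = 5.6 in, Ī = 655.6 in⁴.
Inner void (subtracted): 3.8 × 9.4, A = 35.72 in², y = 5.6 in, Ī = 263 in⁴.
By symmetry the centroid is at mid-height, ȳ = 5.6 in.
All pieces are centred on the horizontal centroidal axis, so I = ΣĪ (holes subtracted) = 392.6 in⁴.

Ix ≈ 390 in⁴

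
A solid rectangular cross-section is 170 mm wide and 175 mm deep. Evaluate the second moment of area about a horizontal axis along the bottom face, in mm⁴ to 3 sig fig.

I_base ≈ 3.04 × 10⁸ mm⁴

The section: 170 × 175, A = 29 750 mm², y = 87.5 mm, Ī = 75 924 479 mm⁴.
Transfer it to the bottom edge using Ī + A·d² with d = y − 0:
  the section: d = 87.5 mm → contributes +303 697 917 mm⁴
Total I = 303 697 917 mm⁴.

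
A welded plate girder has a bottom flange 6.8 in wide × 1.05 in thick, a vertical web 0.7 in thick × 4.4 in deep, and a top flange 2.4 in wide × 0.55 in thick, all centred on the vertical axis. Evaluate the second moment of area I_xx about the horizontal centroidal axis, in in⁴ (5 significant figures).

I_xx ≈ 44.051 in⁴

Treat the section as a set of non-overlapping primitives; coordinates are from the bounding-box lower-left.
Bottom plate: 6.8 × 1.05, A = 7.14 in², y = 0.525 in, Ī = 0.6559875 in⁴.
Web plate: 0.7 × 4.4, A = 3.08 in², y = 3.25 in, Ī = 4.969067 in⁴.
Top plate: 2.4 × 0.55, A = 1.32 in², y = 5.725 in, Ī = 0.033275 in⁴.
Centroid: ȳ = ΣA·y / ΣA = 1.847097 in.
Transfer each piece to the horizontal centroidal axis using Ī + A·d² with d = y − 1.847097:
  bottom plate: d = -1.322097 in → contributes +13.13628 in⁴
  web plate: d = 1.402903 in → contributes +11.03093 in⁴
  top plate: d = 3.877903 in → contributes +19.88361 in⁴
Total I = 44.05082 in⁴.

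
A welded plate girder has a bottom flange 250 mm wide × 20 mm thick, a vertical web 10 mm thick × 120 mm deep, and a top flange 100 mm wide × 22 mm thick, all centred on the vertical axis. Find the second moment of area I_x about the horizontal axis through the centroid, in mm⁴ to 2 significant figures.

I_x ≈ 3.3 × 10⁷ mm⁴

Break the section into simple shapes (no overlaps), measuring from the bottom-left corner of the bounding box.
Bottom plate: 250 × 20, A = 5 000 mm², y = 10 mm, Ī = 166 667 mm⁴.
Web plate: 10 × 120, A = 1 200 mm², y = 80 mm, Ī = 1 440 000 mm⁴.
Top plate: 100 × 22, A = 2 200 mm², y = 151 mm, Ī = 88 733 mm⁴.
Centroid: ȳ = ΣA·y / ΣA = 56.93 mm.
Transfer each piece to the horizontal axis through the centroid using Ī + A·d² with d = y − 56.93:
  bottom plate: d = -46.93 mm → contributes +11 178 121 mm⁴
  web plate: d = 23.07 mm → contributes +2 078 749 mm⁴
  top plate: d = 94.07 mm → contributes +19 557 487 mm⁴
Total I = 32 814 357 mm⁴.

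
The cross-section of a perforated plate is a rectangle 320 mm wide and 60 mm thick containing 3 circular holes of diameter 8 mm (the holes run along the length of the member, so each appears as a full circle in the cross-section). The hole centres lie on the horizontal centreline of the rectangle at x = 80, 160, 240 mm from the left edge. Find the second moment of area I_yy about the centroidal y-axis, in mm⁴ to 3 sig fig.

Split into non-overlapping primitives; take the origin at the lower-left of the bounding box.
Plate: 320 × 60, A = 19 200 mm², x = 160 mm, Ī = 163 840 000 mm⁴.
Hole 1 (subtracted): ⌀8, A = 50.265 mm², x = 80 mm, Ī = 201.06 mm⁴.
Hole 2 (subtracted): ⌀8, A = 50.265 mm², x = 160 mm, Ī = 201.06 mm⁴.
Hole 3 (subtracted): ⌀8, A = 50.265 mm², x = 240 mm, Ī = 201.06 mm⁴.
By symmetry the centroid is at mid-width, x̄ = 160 mm.
Transfer each piece to the centroidal y-axis using Ī + A·d² with d = x − 160:
  plate: d = 0 mm → contributes +163 840 000 mm⁴
  hole 1: d = -80 mm → contributes −321 900 mm⁴
  hole 2: d = 0 mm → contributes −201.06 mm⁴
  hole 3: d = 80 mm → contributes −321 900 mm⁴
Total I = 163 195 999 mm⁴.

I_yy ≈ 1.63 × 10⁸ mm⁴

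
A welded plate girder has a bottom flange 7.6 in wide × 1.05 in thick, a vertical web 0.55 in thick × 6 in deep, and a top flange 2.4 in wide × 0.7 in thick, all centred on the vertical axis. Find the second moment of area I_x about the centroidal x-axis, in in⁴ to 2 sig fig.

I_x ≈ 90 in⁴

Split into non-overlapping primitives; take the origin at the lower-left of the bounding box.
Bottom plate: 7.6 × 1.05, A = 7.98 in², y = 0.525 in, Ī = 0.7332 in⁴.
Web plate: 0.55 × 6, A = 3.3 in², y = 4.05 in, Ī = 9.9 in⁴.
Top plate: 2.4 × 0.7, A = 1.68 in², y = 7.4 in, Ī = 0.0686 in⁴.
Centroid: ȳ = ΣA·y / ΣA = 2.314 in.
Transfer each piece to the centroidal x-axis using Ī + A·d² with d = y − 2.314:
  bottom plate: d = -1.789 in → contributes +26.27 in⁴
  web plate: d = 1.736 in → contributes +19.85 in⁴
  top plate: d = 5.086 in → contributes +43.53 in⁴
Total I = 89.64 in⁴.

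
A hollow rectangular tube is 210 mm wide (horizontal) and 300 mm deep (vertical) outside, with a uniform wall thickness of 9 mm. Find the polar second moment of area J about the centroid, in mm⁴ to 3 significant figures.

J ≈ 1.79 × 10⁸ mm⁴

Split into non-overlapping primitives; take the origin at the lower-left of the bounding box.
Outer rectangle: 210 × 300, A = 63 000 mm², y = 150 mm, Ī = 472 500 000 mm⁴.
Inner void (subtracted): 192 × 282, A = 54 144 mm², y = 150 mm, Ī = 358 812 288 mm⁴.
By symmetry the centroid is at mid-height, ȳ = 150 mm.
All pieces are centred on the centroidal x-axis, so I = ΣĪ (holes subtracted) = 113 687 712 mm⁴.
Repeating about the centroidal y-axis gives I_y = 65 194 632 mm⁴.
Polar second moment: J = I_x + I_y = 178 882 344 mm⁴.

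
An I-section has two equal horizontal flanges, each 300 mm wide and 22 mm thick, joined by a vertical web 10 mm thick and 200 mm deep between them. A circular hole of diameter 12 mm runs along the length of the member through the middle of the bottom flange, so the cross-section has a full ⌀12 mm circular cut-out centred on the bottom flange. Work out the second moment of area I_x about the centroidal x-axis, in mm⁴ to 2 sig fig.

I_x ≈ 1.7 × 10⁸ mm⁴

Decompose the section into non-overlapping parts with the origin at the bottom-left of its bounding rectangle.
Bottom flange: 300 × 22, A = 6 600 mm², y = 11 mm, Ī = 266 200 mm⁴.
Web: 10 × 200, A = 2 000 mm², y = 122 mm, Ī = 6 666 667 mm⁴.
Top flange: 300 × 22, A = 6 600 mm², y = 233 mm, Ī = 266 200 mm⁴.
Hole (subtracted): ⌀12, A = 113.1 mm², y = 11 mm, Ī = 1 018 mm⁴.
Centroid: ȳ = ΣA·y / ΣA = 122.8 mm.
Transfer each piece to the centroidal x-axis using Ī + A·d² with d = y − 122.8:
  bottom flange: d = -111.8 mm → contributes +82 808 562 mm⁴
  web: d = -0.8321 mm → contributes +6 668 051 mm⁴
  top flange: d = 110.2 mm → contributes +80 370 178 mm⁴
  hole: d = -111.8 mm → contributes −1 415 460 mm⁴
Total I = 168 431 331 mm⁴.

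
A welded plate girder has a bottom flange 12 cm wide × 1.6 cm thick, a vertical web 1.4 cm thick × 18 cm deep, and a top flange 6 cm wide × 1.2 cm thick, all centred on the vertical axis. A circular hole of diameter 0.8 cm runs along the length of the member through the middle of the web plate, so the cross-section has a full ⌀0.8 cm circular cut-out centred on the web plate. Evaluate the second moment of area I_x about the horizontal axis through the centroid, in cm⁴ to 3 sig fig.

Break the section into simple shapes (no overlaps), measuring from the bottom-left corner of the bounding box.
Bottom plate: 12 × 1.6, A = 19.2 cm², y = 0.8 cm, Ī = 4.096 cm⁴.
Web plate: 1.4 × 18, A = 25.2 cm², y = 10.6 cm, Ī = 680.4 cm⁴.
Top plate: 6 × 1.2, A = 7.2 cm², y = 20.2 cm, Ī = 0.864 cm⁴.
Hole (subtracted): ⌀0.8, A = 0.50265 cm², y = 10.6 cm, Ī = 0.020106 cm⁴.
Centroid: ȳ = ΣA·y / ΣA = 8.2703 cm.
Transfer each piece to the horizontal axis through the centroid using Ī + A·d² with d = y − 8.2703:
  bottom plate: d = -7.4703 cm → contributes +1075.6 cm⁴
  web plate: d = 2.3297 cm → contributes +817.17 cm⁴
  top plate: d = 11.93 cm → contributes +1025.5 cm⁴
  hole: d = 2.3297 cm → contributes −2.7482 cm⁴
Total I = 2915.5 cm⁴.

I_x ≈ 2920 cm⁴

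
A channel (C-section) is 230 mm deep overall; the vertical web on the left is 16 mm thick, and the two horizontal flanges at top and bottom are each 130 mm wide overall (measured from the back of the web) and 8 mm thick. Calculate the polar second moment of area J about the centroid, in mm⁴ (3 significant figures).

J ≈ 4.59 × 10⁷ mm⁴

Decompose the section into non-overlapping parts with the origin at the bottom-left of its bounding rectangle.
Web: 16 × 230, A = 3 680 mm², y = 115 mm, Ī = 16 222 667 mm⁴.
Top flange (beyond web): 114 × 8, A = 912 mm², y = 226 mm, Ī = 4 864 mm⁴.
Bottom flange (beyond web): 114 × 8, A = 912 mm², y = 4 mm, Ī = 4 864 mm⁴.
By symmetry the centroid is at mid-height, ȳ = 115 mm.
Transfer each piece to the centroidal x-axis using Ī + A·d² with d = y − 115:
  web: d = 0 mm → contributes +16 222 667 mm⁴
  top flange (beyond web): d = 111 mm → contributes +11 241 616 mm⁴
  bottom flange (beyond web): d = -111 mm → contributes +11 241 616 mm⁴
Total I = 38 705 899 mm⁴.
For the y-axis: x̄ = 29.541 mm.
Repeating about the centroidal y-axis gives I_y = 7 206 434 mm⁴.
Polar second moment: J = I_x + I_y = 45 912 332 mm⁴.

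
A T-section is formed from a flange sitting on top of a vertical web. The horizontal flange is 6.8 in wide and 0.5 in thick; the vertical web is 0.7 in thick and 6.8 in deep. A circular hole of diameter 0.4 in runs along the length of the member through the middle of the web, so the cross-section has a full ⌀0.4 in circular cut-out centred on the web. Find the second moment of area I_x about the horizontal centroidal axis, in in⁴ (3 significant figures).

Decompose the section into non-overlapping parts with the origin at the bottom-left of its bounding rectangle.
Flange: 6.8 × 0.5, A = 3.4 in², y = 7.05 in, Ī = 0.070833 in⁴.
Web: 0.7 × 6.8, A = 4.76 in², y = 3.4 in, Ī = 18.342 in⁴.
Hole (subtracted): ⌀0.4, A = 0.12566 in², y = 3.4 in, Ī = 0.0012566 in⁴.
Centroid: ȳ = ΣA·y / ΣA = 4.9446 in.
Transfer each piece to the horizontal centroidal axis using Ī + A·d² with d = y − 4.9446:
  flange: d = 2.1054 in → contributes +15.142 in⁴
  web: d = -1.5446 in → contributes +29.699 in⁴
  hole: d = -1.5446 in → contributes −0.30107 in⁴
Total I = 44.539 in⁴.

I_x ≈ 44.5 in⁴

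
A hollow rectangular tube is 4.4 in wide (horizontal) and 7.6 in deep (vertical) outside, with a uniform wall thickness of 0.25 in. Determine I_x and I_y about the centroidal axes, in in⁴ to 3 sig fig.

Treat the section as a set of non-overlapping primitives; coordinates are from the bounding-box lower-left.
Outer rectangle: 4.4 × 7.6, A = 33.44 in², y = 3.8 in, Ī = 160.96 in⁴.
Inner void (subtracted): 3.9 × 7.1, A = 27.69 in², y = 3.8 in, Ī = 116.32 in⁴.
By symmetry the centroid is at mid-height, ȳ = 3.8 in.
All pieces are centred on the centroidal x-axis, so I = ΣĪ (holes subtracted) = 44.637 in⁴.
Repeating about the centroidal y-axis gives I_y = 18.853 in⁴.

I_x ≈ 44.6 in⁴, I_y ≈ 18.9 in⁴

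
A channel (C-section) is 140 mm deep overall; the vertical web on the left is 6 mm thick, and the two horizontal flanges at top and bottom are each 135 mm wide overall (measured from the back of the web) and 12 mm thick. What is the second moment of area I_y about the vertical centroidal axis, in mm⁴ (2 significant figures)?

Decompose the section into non-overlapping parts with the origin at the bottom-left of its bounding rectangle.
Web: 6 × 140, A = 840 mm², x = 3 mm, Ī = 2 520 mm⁴.
Top flange (beyond web): 129 × 12, A = 1 548 mm², x = 70.5 mm, Ī = 2 146 689 mm⁴.
Bottom flange (beyond web): 129 × 12, A = 1 548 mm², x = 70.5 mm, Ī = 2 146 689 mm⁴.
Centroid: x̄ = ΣA·x / ΣA = 56.09 mm.
Transfer each piece to the vertical centroidal axis using Ī + A·d² with d = x − 56.09:
  web: d = -53.09 mm → contributes +2 370 503 mm⁴
  top flange (beyond web): d = 14.41 mm → contributes +2 467 927 mm⁴
  bottom flange (beyond web): d = 14.41 mm → contributes +2 467 927 mm⁴
Total I = 7 306 357 mm⁴.

I_y ≈ 7.3 × 10⁶ mm⁴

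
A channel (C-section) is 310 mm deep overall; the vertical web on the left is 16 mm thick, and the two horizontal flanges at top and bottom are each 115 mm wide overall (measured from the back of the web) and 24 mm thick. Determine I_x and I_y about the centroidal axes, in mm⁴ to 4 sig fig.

I_x ≈ 1.371 × 10⁸ mm⁴, I_y ≈ 1.201 × 10⁷ mm⁴

Decompose the section into non-overlapping parts with the origin at the bottom-left of its bounding rectangle.
Web: 16 × 310, A = 4 960 mm², y = 155 mm, Ī = 39 721 333 mm⁴.
Top flange (beyond web): 99 × 24, A = 2 376 mm², y = 298 mm, Ī = 114 048 mm⁴.
Bottom flange (beyond web): 99 × 24, A = 2 376 mm², y = 12 mm, Ī = 114 048 mm⁴.
By symmetry the centroid is at mid-height, ȳ = 155 mm.
Transfer each piece to the centroidal x-axis using Ī + A·d² with d = y − 155:
  web: d = 0 mm → contributes +39 721 333 mm⁴
  top flange (beyond web): d = 143 mm → contributes +48 700 872 mm⁴
  bottom flange (beyond web): d = -143 mm → contributes +48 700 872 mm⁴
Total I = 137 123 077 mm⁴.
For the y-axis: x̄ = 36.1343 mm.
Repeating about the centroidal y-axis gives I_y = 12 010 902 mm⁴.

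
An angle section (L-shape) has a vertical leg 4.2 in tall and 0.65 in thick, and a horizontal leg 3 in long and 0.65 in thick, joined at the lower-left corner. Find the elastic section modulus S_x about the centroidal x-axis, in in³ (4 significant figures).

S_x ≈ 2.614 in³

Treat the section as a set of non-overlapping primitives; coordinates are from the bounding-box lower-left.
Vertical leg: 0.65 × 4.2, A = 2.73 in², y = 2.1 in, Ī = 4.0131 in⁴.
Horizontal leg (remainder): 2.35 × 0.65, A = 1.5275 in², y = 0.325 in, Ī = 0.0537807 in⁴.
Centroid: ȳ = ΣA·y / ΣA = 1.46317 in.
Transfer each piece to the centroidal x-axis using Ī + A·d² with d = y − 1.46317:
  vertical leg: d = 0.636832 in → contributes +5.12027 in⁴
  horizontal leg (remainder): d = -1.13817 in → contributes +2.03254 in⁴
Total I = 7.15281 in⁴.
Extreme fibre distance c = 2.73683 in; S = I/c = 2.61354 in³.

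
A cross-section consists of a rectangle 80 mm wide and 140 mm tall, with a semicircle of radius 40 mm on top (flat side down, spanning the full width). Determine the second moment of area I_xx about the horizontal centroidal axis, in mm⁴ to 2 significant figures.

I_xx ≈ 3.4 × 10⁷ mm⁴

Split into non-overlapping primitives; take the origin at the lower-left of the bounding box.
Rectangular body: 80 × 140, A = 11 200 mm², y = 70 mm, Ī = 18 293 333 mm⁴.
Semicircular cap: semicircle r = 40, A = 2 513 mm², y = 157 mm, Ī = 280 978 mm⁴.
Centroid: ȳ = ΣA·y / ΣA = 85.94 mm.
Transfer each piece to the horizontal centroidal axis using Ī + A·d² with d = y − 85.94:
  rectangular body: d = -15.94 mm → contributes +21 139 233 mm⁴
  semicircular cap: d = 71.04 mm → contributes +12 963 269 mm⁴
Total I = 34 102 502 mm⁴.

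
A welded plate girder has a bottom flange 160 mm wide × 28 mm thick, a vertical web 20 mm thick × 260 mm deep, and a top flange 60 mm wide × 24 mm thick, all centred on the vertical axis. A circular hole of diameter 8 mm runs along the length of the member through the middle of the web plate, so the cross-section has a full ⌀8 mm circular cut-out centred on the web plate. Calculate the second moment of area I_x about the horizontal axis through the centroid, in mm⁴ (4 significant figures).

I_x ≈ 1.340 × 10⁸ mm⁴

Split into non-overlapping primitives; take the origin at the lower-left of the bounding box.
Bottom plate: 160 × 28, A = 4 480 mm², y = 14 mm, Ī = 292 693 mm⁴.
Web plate: 20 × 260, A = 5 200 mm², y = 158 mm, Ī = 29 293 333 mm⁴.
Top plate: 60 × 24, A = 1 440 mm², y = 300 mm, Ī = 69 120 mm⁴.
Hole (subtracted): ⌀8, A = 50.2655 mm², y = 158 mm, Ī = 201.062 mm⁴.
Centroid: ȳ = ΣA·y / ΣA = 118.194 mm.
Transfer each piece to the horizontal axis through the centroid using Ī + A·d² with d = y − 118.194:
  bottom plate: d = -104.194 mm → contributes +48 929 475 mm⁴
  web plate: d = 39.8058 mm → contributes +37 532 756 mm⁴
  top plate: d = 181.806 mm → contributes +47 665 960 mm⁴
  hole: d = 39.8058 mm → contributes −79846.9 mm⁴
Total I = 134 048 343 mm⁴.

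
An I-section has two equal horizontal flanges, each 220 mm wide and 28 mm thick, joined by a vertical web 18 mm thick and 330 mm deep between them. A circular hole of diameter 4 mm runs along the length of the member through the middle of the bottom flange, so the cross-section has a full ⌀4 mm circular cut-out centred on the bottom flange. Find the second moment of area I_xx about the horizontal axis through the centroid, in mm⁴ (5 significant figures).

Treat the section as a set of non-overlapping primitives; coordinates are from the bounding-box lower-left.
Bottom flange: 220 × 28, A = 6 160 mm², y = 14 mm, Ī = 402453.3 mm⁴.
Web: 18 × 330, A = 5 940 mm², y = 193 mm, Ī = 53 905 500 mm⁴.
Top flange: 220 × 28, A = 6 160 mm², y = 372 mm, Ī = 402453.3 mm⁴.
Hole (subtracted): ⌀4, A = 12.56637 mm², y = 14 mm, Ī = 12.56637 mm⁴.
Centroid: ȳ = ΣA·y / ΣA = 193.1233 mm.
Transfer each piece to the horizontal axis through the centroid using Ī + A·d² with d = y − 193.1233:
  bottom flange: d = -179.1233 mm → contributes +198 046 954 mm⁴
  web: d = -0.1232711 mm → contributes +53 905 590 mm⁴
  top flange: d = 178.8767 mm → contributes +197 503 260 mm⁴
  hole: d = -179.1233 mm → contributes −403206.4 mm⁴
Total I = 449 052 598 mm⁴.

I_xx ≈ 4.4905 × 10⁸ mm⁴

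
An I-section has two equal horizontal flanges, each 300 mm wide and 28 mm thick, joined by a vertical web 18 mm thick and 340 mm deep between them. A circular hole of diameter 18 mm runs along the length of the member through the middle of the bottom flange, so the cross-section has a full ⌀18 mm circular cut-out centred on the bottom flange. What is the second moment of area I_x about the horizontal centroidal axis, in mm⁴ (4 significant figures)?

I_x ≈ 6.201 × 10⁸ mm⁴

Decompose the section into non-overlapping parts with the origin at the bottom-left of its bounding rectangle.
Bottom flange: 300 × 28, A = 8 400 mm², y = 14 mm, Ī = 548 800 mm⁴.
Web: 18 × 340, A = 6 120 mm², y = 198 mm, Ī = 58 956 000 mm⁴.
Top flange: 300 × 28, A = 8 400 mm², y = 382 mm, Ī = 548 800 mm⁴.
Hole (subtracted): ⌀18, A = 254.469 mm², y = 14 mm, Ī = 5 153 mm⁴.
Centroid: ȳ = ΣA·y / ΣA = 200.066 mm.
Transfer each piece to the horizontal centroidal axis using Ī + A·d² with d = y − 200.066:
  bottom flange: d = -186.066 mm → contributes +291 360 827 mm⁴
  web: d = -2.06579 mm → contributes +58 982 117 mm⁴
  top flange: d = 181.934 mm → contributes +278 589 267 mm⁴
  hole: d = -186.066 mm → contributes −8 814 992 mm⁴
Total I = 620 117 219 mm⁴.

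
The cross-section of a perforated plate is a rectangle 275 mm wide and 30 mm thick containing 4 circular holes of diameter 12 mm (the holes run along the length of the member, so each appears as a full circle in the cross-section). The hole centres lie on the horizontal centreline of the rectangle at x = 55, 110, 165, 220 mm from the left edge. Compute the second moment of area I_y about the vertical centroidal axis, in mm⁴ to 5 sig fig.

Treat the section as a set of non-overlapping primitives; coordinates are from the bounding-box lower-left.
Plate: 275 × 30, A = 8 250 mm², x = 137.5 mm, Ī = 51 992 188 mm⁴.
Hole 1 (subtracted): ⌀12, A = 113.0973 mm², x = 55 mm, Ī = 1017.876 mm⁴.
Hole 2 (subtracted): ⌀12, A = 113.0973 mm², x = 110 mm, Ī = 1017.876 mm⁴.
Hole 3 (subtracted): ⌀12, A = 113.0973 mm², x = 165 mm, Ī = 1017.876 mm⁴.
Hole 4 (subtracted): ⌀12, A = 113.0973 mm², x = 220 mm, Ī = 1017.876 mm⁴.
By symmetry the centroid is at mid-width, x̄ = 137.5 mm.
Transfer each piece to the vertical centroidal axis using Ī + A·d² with d = x − 137.5:
  plate: d = 0 mm → contributes +51 992 188 mm⁴
  hole 1: d = -82.5 mm → contributes −770786.6 mm⁴
  hole 2: d = -27.5 mm → contributes −86547.74 mm⁴
  hole 3: d = 27.5 mm → contributes −86547.74 mm⁴
  hole 4: d = 82.5 mm → contributes −770786.6 mm⁴
Total I = 50 277 519 mm⁴.

I_y ≈ 5.0278 × 10⁷ mm⁴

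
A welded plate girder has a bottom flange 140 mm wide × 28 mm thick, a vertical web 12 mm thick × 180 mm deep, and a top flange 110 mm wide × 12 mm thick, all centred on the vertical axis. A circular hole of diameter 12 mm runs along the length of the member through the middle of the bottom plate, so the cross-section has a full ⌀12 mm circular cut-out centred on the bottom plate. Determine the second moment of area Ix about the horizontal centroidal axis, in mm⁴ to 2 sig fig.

Treat the section as a set of non-overlapping primitives; coordinates are from the bounding-box lower-left.
Bottom plate: 140 × 28, A = 3 920 mm², y = 14 mm, Ī = 256 107 mm⁴.
Web plate: 12 × 180, A = 2 160 mm², y = 118 mm, Ī = 5 832 000 mm⁴.
Top plate: 110 × 12, A = 1 320 mm², y = 214 mm, Ī = 15 840 mm⁴.
Hole (subtracted): ⌀12, A = 113.1 mm², y = 14 mm, Ī = 1 018 mm⁴.
Centroid: ȳ = ΣA·y / ΣA = 81.06 mm.
Transfer each piece to the horizontal centroidal axis using Ī + A·d² with d = y − 81.06:
  bottom plate: d = -67.06 mm → contributes +17 883 097 mm⁴
  web plate: d = 36.94 mm → contributes +8 779 889 mm⁴
  top plate: d = 132.9 mm → contributes +23 345 206 mm⁴
  hole: d = -67.06 mm → contributes −509 581 mm⁴
Total I = 49 498 611 mm⁴.

Ix ≈ 4.9 × 10⁷ mm⁴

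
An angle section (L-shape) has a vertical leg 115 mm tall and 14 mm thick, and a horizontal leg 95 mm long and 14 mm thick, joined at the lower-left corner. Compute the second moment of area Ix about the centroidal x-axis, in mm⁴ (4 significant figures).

Treat the section as a set of non-overlapping primitives; coordinates are from the bounding-box lower-left.
Vertical leg: 14 × 115, A = 1 610 mm², y = 57.5 mm, Ī = 1 774 354 mm⁴.
Horizontal leg (remainder): 81 × 14, A = 1 134 mm², y = 7 mm, Ī = 18 522 mm⁴.
Centroid: ȳ = ΣA·y / ΣA = 36.6301 mm.
Transfer each piece to the centroidal x-axis using Ī + A·d² with d = y − 36.6301:
  vertical leg: d = 20.8699 mm → contributes +2 475 594 mm⁴
  horizontal leg (remainder): d = -29.6301 mm → contributes +1 014 109 mm⁴
Total I = 3 489 703 mm⁴.

Ix ≈ 3.490 × 10⁶ mm⁴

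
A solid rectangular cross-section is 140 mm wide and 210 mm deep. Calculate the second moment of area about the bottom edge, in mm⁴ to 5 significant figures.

The section: 140 × 210, A = 29 400 mm², y = 105 mm, Ī = 108 045 000 mm⁴.
Transfer it to a horizontal axis along the bottom face using Ī + A·d² with d = y − 0:
  the section: d = 105 mm → contributes +432 180 000 mm⁴
Total I = 432 180 000 mm⁴.

I_base ≈ 4.3218 × 10⁸ mm⁴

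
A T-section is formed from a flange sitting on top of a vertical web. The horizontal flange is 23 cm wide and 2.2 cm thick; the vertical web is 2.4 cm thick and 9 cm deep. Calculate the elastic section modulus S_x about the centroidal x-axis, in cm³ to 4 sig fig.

S_x ≈ 76.08 cm³

Treat the section as a set of non-overlapping primitives; coordinates are from the bounding-box lower-left.
Flange: 23 × 2.2, A = 50.6 cm², y = 10.1 cm, Ī = 20.4087 cm⁴.
Web: 2.4 × 9, A = 21.6 cm², y = 4.5 cm, Ī = 145.8 cm⁴.
Centroid: ȳ = ΣA·y / ΣA = 8.42465 cm.
Transfer each piece to the centroidal x-axis using Ī + A·d² with d = y − 8.42465:
  flange: d = 1.67535 cm → contributes +162.432 cm⁴
  web: d = -3.92465 cm → contributes +478.503 cm⁴
Total I = 640.935 cm⁴.
Extreme fibre distance c = 8.42465 cm; S = I/c = 76.0785 cm³.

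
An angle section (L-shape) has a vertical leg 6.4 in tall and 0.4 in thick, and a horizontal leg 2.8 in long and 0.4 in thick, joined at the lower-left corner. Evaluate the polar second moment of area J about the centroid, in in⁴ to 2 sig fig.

Break the section into simple shapes (no overlaps), measuring from the bottom-left corner of the bounding box.
Vertical leg: 0.4 × 6.4, A = 2.56 in², y = 3.2 in, Ī = 8.738 in⁴.
Horizontal leg (remainder): 2.4 × 0.4, A = 0.96 in², y = 0.2 in, Ī = 0.0128 in⁴.
Centroid: ȳ = ΣA·y / ΣA = 2.382 in.
Transfer each piece to the centroidal x-axis using Ī + A·d² with d = y − 2.382:
  vertical leg: d = 0.8182 in → contributes +10.45 in⁴
  horizontal leg (remainder): d = -2.182 in → contributes +4.583 in⁴
Total I = 15.03 in⁴.
For the y-axis: x̄ = 0.5818 in.
Repeating about the centroidal y-axis gives I_y = 1.863 in⁴.
Polar second moment: J = I_x + I_y = 16.9 in⁴.

J ≈ 17 in⁴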